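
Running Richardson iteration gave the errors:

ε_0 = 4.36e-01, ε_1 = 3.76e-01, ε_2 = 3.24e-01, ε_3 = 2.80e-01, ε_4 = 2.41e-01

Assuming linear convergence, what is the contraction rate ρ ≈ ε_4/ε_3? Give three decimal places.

ρ ≈ ε_4/ε_3 = 2.41e-01/2.80e-01 = 0.86071

0.861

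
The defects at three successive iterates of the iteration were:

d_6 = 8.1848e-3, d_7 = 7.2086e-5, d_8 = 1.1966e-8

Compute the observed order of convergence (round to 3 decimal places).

p ≈ ln(d_8/d_7) / ln(d_7/d_6)
  = ln(1.1966e-8/7.2086e-5) / ln(7.2086e-5/8.1848e-3)
  = ln(0.000165996) / ln(0.0088073)
  = -8.703547 / -4.732174 ≈ 1.839228

1.839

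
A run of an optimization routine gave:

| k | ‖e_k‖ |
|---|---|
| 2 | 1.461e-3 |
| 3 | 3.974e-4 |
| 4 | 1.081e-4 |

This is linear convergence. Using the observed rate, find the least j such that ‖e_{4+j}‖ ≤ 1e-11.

13

Rate ρ ≈ ‖e_4‖/‖e_3‖ = 1.081e-4/3.974e-4 = 0.2720.
After j more steps, ‖e_{4+j}‖ ≈ 1.081e-4·ρ^j; need ρ^j ≤ 1e-11/1.081e-4 = 9.25069e-08.
j ≥ ln(9.25069e-08)/ln(0.2720) = -16.1960/-1.30195 = 12.440.
So 13 more iterations are needed.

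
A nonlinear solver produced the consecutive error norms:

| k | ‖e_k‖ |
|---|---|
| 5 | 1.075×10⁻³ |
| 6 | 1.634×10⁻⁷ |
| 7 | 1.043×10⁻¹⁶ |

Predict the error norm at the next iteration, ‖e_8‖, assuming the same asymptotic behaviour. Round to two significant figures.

First estimate the order: p ≈ ln(‖e_7‖/‖e_6‖) / ln(‖e_6‖/‖e_5‖) = ln(1.043×10⁻¹⁶/1.634×10⁻⁷)/ln(1.634×10⁻⁷/1.075×10⁻³) = ln(6.38311e-10)/ln(0.000152) ≈ 2.4082.
Then ‖e_8‖ ≈ ‖e_7‖·(‖e_7‖/‖e_6‖)^p = 1.043×10⁻¹⁶·(6.38311e-10)^2.4082 = 1.043×10⁻¹⁶·7.18917e-23 ≈ 7.498e-39.

7.5e-39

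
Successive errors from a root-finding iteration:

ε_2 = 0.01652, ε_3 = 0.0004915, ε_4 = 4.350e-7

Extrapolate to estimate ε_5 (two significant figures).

First estimate the order: p ≈ ln(ε_4/ε_3) / ln(ε_3/ε_2) = ln(4.350e-7/0.0004915)/ln(0.0004915/0.01652) = ln(0.000885046)/ln(0.0297518) ≈ 2.0000.
Then ε_5 ≈ ε_4·(ε_4/ε_3)^p = 4.350e-7·(0.000885046)^2.0000 = 4.350e-7·7.83306e-07 ≈ 3.407e-13.

3.4e-13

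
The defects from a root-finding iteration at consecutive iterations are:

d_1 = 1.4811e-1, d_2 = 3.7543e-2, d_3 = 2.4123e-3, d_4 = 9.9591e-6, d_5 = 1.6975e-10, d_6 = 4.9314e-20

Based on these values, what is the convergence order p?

2

Consecutive ratios: d_6/d_5 = 4.9314e-20/1.6975e-10 = 2.9051e-10, d_5/d_4 = 1.6975e-10/9.9591e-6 = 1.70447e-05.
p ≈ ln(2.9051e-10)/ln(1.70447e-05) = -21.9594/-10.9797 ≈ 2.00.
So the convergence is quadratic (order 2).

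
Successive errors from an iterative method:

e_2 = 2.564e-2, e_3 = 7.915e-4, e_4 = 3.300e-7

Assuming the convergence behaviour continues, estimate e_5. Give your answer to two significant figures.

9.0e-15

First estimate the order: p ≈ ln(e_4/e_3) / ln(e_3/e_2) = ln(3.300e-7/7.915e-4)/ln(7.915e-4/2.564e-2) = ln(0.00041693)/ln(0.0308697) ≈ 2.2377.
Then e_5 ≈ e_4·(e_4/e_3)^p = 3.300e-7·(0.00041693)^2.2377 = 3.300e-7·2.73348e-08 ≈ 9.02e-15.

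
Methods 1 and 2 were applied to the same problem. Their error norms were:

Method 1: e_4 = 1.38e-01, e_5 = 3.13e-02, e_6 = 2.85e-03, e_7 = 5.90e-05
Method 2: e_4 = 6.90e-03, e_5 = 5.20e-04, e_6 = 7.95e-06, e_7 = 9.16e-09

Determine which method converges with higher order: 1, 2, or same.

same

Method 1: p ≈ ln(5.90e-05/2.85e-03)/ln(2.85e-03/3.13e-02) ≈ 1.62.
Method 2: p ≈ ln(9.16e-09/7.95e-06)/ln(7.95e-06/5.20e-04) ≈ 1.62.
Both orders ≈ 1.6 — effectively the same.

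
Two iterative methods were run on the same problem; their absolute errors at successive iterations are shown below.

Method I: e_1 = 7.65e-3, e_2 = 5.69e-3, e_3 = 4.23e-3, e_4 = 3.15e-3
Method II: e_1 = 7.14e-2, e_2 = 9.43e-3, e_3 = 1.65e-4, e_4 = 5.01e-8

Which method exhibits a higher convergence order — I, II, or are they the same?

Method I: p ≈ ln(3.15e-3/4.23e-3)/ln(4.23e-3/5.69e-3) ≈ 0.99.
Method II: p ≈ ln(5.01e-8/1.65e-4)/ln(1.65e-4/9.43e-3) ≈ 2.00.
Method II has the higher order (≈2.0 vs ≈1.0).

II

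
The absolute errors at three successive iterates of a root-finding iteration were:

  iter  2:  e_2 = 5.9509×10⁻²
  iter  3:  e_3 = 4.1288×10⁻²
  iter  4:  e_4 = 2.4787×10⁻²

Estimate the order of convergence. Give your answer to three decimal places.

p ≈ ln(e_4/e_3) / ln(e_3/e_2)
  = ln(2.4787×10⁻²/4.1288×10⁻²) / ln(4.1288×10⁻²/5.9509×10⁻²)
  = ln(0.600344) / ln(0.693811)
  = -0.510252 / -0.365556 ≈ 1.395824

1.396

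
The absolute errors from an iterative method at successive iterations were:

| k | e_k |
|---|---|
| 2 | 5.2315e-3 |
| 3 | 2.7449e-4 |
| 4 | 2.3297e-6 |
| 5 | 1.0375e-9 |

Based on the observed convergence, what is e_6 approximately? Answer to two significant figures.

First estimate the order: p ≈ ln(e_5/e_4) / ln(e_4/e_3) = ln(1.0375e-9/2.3297e-6)/ln(2.3297e-6/2.7449e-4) = ln(0.000445336)/ln(0.00848738) ≈ 1.6180.
Then e_6 ≈ e_5·(e_5/e_4)^p = 1.0375e-9·(0.000445336)^1.6180 = 1.0375e-9·3.78074e-06 ≈ 3.923e-15.

3.9e-15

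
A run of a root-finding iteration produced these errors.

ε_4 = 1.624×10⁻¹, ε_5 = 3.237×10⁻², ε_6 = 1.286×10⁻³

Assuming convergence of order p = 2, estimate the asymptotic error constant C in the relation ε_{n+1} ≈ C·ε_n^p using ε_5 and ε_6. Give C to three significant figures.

1.23

C ≈ ε_6 / ε_5^2
  = 1.286×10⁻³ / (3.237×10⁻²)^2
  = 1.286×10⁻³ / 0.00104782 ≈ 1.2273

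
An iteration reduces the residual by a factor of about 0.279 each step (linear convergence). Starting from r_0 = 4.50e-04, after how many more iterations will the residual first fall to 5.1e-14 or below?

After k steps, r_k ≈ 4.50e-04·0.279^k.
Need 0.279^k ≤ 5.1e-14/4.50e-04 = 1.13333e-10.
k ≥ ln(1.13333e-10)/ln(0.279) = -22.9007/-1.27654 = 17.940.
Smallest integer k = 18.

18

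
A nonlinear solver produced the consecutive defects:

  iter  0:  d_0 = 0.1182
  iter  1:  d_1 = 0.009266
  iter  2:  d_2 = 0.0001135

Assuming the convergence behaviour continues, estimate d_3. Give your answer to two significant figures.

First estimate the order: p ≈ ln(d_2/d_1) / ln(d_1/d_0) = ln(0.0001135/0.009266)/ln(0.009266/0.1182) = ln(0.0122491)/ln(0.0783926) ≈ 1.7291.
Then d_3 ≈ d_2·(d_2/d_1)^p = 0.0001135·(0.0122491)^1.7291 = 0.0001135·0.000494471 ≈ 5.612e-08.

5.6e-8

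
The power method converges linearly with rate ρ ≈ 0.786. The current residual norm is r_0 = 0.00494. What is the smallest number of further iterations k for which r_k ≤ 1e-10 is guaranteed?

After k steps, r_k ≈ 0.00494·0.786^k.
Need 0.786^k ≤ 1e-10/0.00494 = 2.02429e-08.
k ≥ ln(2.02429e-08)/ln(0.786) = -17.7155/-0.24080 = 73.569.
Smallest integer k = 74.

74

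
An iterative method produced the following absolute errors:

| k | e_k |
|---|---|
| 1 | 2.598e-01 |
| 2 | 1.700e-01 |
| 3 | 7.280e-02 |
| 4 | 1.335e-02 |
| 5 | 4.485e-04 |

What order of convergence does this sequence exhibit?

Consecutive ratios: e_5/e_4 = 4.485e-04/1.335e-02 = 0.0335955, e_4/e_3 = 1.335e-02/7.280e-02 = 0.183379.
p ≈ ln(0.0335955)/ln(0.183379) = -3.3934/-1.6962 ≈ 2.00.
So the convergence is quadratic (order 2).

2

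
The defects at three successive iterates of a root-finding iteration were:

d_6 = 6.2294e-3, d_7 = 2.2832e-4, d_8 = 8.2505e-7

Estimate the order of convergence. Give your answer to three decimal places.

p ≈ ln(d_8/d_7) / ln(d_7/d_6)
  = ln(8.2505e-7/2.2832e-4) / ln(2.2832e-4/6.2294e-3)
  = ln(0.00361357) / ln(0.036652)
  = -5.623059 / -3.306287 ≈ 1.700717

1.701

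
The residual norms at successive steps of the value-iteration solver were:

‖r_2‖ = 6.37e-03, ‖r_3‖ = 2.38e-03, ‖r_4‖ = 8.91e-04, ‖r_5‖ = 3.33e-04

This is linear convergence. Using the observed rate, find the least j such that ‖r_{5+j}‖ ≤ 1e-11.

Rate ρ ≈ ‖r_5‖/‖r_4‖ = 3.33e-04/8.91e-04 = 0.3737.
After j more steps, ‖r_{5+j}‖ ≈ 3.33e-04·ρ^j; need ρ^j ≤ 1e-11/3.33e-04 = 3.003e-08.
j ≥ ln(3.003e-08)/ln(0.3737) = -17.3211/-0.98430 = 17.597.
So 18 more iterations are needed.

18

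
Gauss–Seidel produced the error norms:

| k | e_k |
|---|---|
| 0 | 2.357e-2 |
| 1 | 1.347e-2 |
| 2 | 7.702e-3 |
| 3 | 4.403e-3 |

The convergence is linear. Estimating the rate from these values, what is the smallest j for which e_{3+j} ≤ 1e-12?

40

Rate ρ ≈ e_3/e_2 = 4.403e-3/7.702e-3 = 0.5717.
After j more steps, e_{3+j} ≈ 4.403e-3·ρ^j; need ρ^j ≤ 1e-12/4.403e-3 = 2.27118e-10.
j ≥ ln(2.27118e-10)/ln(0.5717) = -22.2056/-0.55914 = 39.714.
So 40 more iterations are needed.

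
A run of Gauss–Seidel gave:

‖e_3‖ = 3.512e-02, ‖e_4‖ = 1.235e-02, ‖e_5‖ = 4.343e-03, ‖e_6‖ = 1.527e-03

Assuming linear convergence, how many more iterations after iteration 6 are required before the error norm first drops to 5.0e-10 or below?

Rate ρ ≈ ‖e_6‖/‖e_5‖ = 1.527e-03/4.343e-03 = 0.3516.
After j more steps, ‖e_{6+j}‖ ≈ 1.527e-03·ρ^j; need ρ^j ≤ 5.0e-10/1.527e-03 = 3.27439e-07.
j ≥ ln(3.27439e-07)/ln(0.3516) = -14.9320/-1.04526 = 14.285.
So 15 more iterations are needed.

15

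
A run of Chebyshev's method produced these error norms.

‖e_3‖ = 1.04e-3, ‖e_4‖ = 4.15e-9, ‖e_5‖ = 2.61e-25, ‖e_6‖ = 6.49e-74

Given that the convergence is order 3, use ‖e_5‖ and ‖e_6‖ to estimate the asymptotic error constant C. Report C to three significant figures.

C ≈ ‖e_6‖ / ‖e_5‖^3
  = 6.49e-74 / (2.61e-25)^3
  = 6.49e-74 / 1.77796e-74 ≈ 3.6503

3.65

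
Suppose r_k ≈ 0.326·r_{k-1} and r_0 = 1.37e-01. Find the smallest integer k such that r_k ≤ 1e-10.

After k steps, r_k ≈ 1.37e-01·0.326^k.
Need 0.326^k ≤ 1e-10/1.37e-01 = 7.29927e-10.
k ≥ ln(7.29927e-10)/ln(0.326) = -21.0381/-1.12086 = 18.770.
Smallest integer k = 19.

19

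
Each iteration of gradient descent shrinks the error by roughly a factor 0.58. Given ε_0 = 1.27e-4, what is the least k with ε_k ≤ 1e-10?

After k steps, ε_k ≈ 1.27e-4·0.58^k.
Need 0.58^k ≤ 1e-10/1.27e-4 = 7.87402e-07.
k ≥ ln(7.87402e-07)/ln(0.58) = -14.0545/-0.54473 = 25.801.
Smallest integer k = 26.

26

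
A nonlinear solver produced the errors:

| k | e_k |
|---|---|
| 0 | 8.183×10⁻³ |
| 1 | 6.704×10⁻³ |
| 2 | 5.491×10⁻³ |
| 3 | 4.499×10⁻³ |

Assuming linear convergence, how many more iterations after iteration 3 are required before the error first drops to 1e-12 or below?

Rate ρ ≈ e_3/e_2 = 4.499×10⁻³/5.491×10⁻³ = 0.8193.
After j more steps, e_{3+j} ≈ 4.499×10⁻³·ρ^j; need ρ^j ≤ 1e-12/4.499×10⁻³ = 2.22272e-10.
j ≥ ln(2.22272e-10)/ln(0.8193) = -22.2271/-0.19930 = 111.526.
So 112 more iterations are needed.

112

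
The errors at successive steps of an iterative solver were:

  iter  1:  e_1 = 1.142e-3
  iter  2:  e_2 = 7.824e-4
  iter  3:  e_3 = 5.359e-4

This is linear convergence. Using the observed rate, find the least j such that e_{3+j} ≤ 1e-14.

Rate ρ ≈ e_3/e_2 = 5.359e-4/7.824e-4 = 0.6849.
After j more steps, e_{3+j} ≈ 5.359e-4·ρ^j; need ρ^j ≤ 1e-14/5.359e-4 = 1.86602e-11.
j ≥ ln(1.86602e-11)/ln(0.6849) = -24.7046/-0.37848 = 65.273.
So 66 more iterations are needed.

66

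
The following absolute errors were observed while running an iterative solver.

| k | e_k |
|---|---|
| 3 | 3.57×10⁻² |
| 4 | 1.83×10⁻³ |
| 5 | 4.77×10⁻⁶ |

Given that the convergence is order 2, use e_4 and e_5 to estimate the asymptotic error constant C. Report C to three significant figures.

C ≈ e_5 / e_4^2
  = 4.77×10⁻⁶ / (1.83×10⁻³)^2
  = 4.77×10⁻⁶ / 3.3489e-06 ≈ 1.4243

1.42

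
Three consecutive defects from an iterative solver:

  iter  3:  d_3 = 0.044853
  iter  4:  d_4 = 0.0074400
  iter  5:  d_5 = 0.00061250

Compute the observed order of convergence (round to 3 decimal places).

1.390

p ≈ ln(d_5/d_4) / ln(d_4/d_3)
  = ln(0.00061250/0.0074400) / ln(0.0074400/0.044853)
  = ln(0.0823253) / ln(0.165875)
  = -2.497077 / -1.796521 ≈ 1.389951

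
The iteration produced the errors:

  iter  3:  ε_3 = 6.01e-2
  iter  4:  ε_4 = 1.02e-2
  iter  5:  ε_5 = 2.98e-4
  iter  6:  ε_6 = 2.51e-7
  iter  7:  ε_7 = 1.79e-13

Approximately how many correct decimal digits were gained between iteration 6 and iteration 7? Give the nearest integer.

6

Digits gained ≈ log₁₀(ε_6/ε_7) = log₁₀(2.51e-7/1.79e-13) = log₁₀(1.40223e+06) ≈ 6.147.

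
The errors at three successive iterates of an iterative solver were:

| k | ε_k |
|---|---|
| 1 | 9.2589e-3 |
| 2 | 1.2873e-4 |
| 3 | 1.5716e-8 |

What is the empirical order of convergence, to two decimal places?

2.11

p ≈ ln(ε_3/ε_2) / ln(ε_2/ε_1)
  = ln(1.5716e-8/1.2873e-4) / ln(1.2873e-4/9.2589e-3)
  = ln(0.000122085) / ln(0.0139034)
  = -9.01079 / -4.27562 ≈ 2.10748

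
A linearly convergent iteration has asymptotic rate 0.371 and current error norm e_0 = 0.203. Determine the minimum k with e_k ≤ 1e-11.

After k steps, e_k ≈ 0.203·0.371^k.
Need 0.371^k ≤ 1e-11/0.203 = 4.92611e-11.
k ≥ ln(4.92611e-11)/ln(0.371) = -23.7339/-0.99155 = 23.936.
Smallest integer k = 24.

24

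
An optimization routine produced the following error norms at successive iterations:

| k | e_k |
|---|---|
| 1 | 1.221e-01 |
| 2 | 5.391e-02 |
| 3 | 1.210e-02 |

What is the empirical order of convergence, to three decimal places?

p ≈ ln(e_3/e_2) / ln(e_2/e_1)
  = ln(1.210e-02/5.391e-02) / ln(5.391e-02/1.221e-01)
  = ln(0.224448) / ln(0.441523)
  = -1.494111 / -0.817525 ≈ 1.827603

1.828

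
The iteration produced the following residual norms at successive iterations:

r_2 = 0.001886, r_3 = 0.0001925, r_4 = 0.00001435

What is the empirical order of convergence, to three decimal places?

p ≈ ln(r_4/r_3) / ln(r_3/r_2)
  = ln(0.00001435/0.0001925) / ln(0.0001925/0.001886)
  = ln(0.0745455) / ln(0.102068)
  = -2.596346 / -2.282116 ≈ 1.137692

1.138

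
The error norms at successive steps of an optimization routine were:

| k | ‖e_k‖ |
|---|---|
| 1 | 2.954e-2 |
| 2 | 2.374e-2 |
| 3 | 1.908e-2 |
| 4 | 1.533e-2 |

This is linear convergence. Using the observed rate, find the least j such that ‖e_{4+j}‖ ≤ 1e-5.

34

Rate ρ ≈ ‖e_4‖/‖e_3‖ = 1.533e-2/1.908e-2 = 0.8035.
After j more steps, ‖e_{4+j}‖ ≈ 1.533e-2·ρ^j; need ρ^j ≤ 1e-5/1.533e-2 = 0.000652316.
j ≥ ln(0.000652316)/ln(0.8035) = -7.3350/-0.21878 = 33.527.
So 34 more iterations are needed.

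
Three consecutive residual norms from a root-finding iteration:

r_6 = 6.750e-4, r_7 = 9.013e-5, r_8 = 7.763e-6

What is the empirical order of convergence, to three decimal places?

p ≈ ln(r_8/r_7) / ln(r_7/r_6)
  = ln(7.763e-6/9.013e-5) / ln(9.013e-5/6.750e-4)
  = ln(0.0861311) / ln(0.133526)
  = -2.451885 / -2.013459 ≈ 1.217748

1.218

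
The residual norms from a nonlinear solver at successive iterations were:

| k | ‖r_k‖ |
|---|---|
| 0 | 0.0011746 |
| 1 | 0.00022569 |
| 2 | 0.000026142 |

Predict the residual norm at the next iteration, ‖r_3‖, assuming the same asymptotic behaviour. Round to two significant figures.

1.6e-6

First estimate the order: p ≈ ln(‖r_2‖/‖r_1‖) / ln(‖r_1‖/‖r_0‖) = ln(0.000026142/0.00022569)/ln(0.00022569/0.0011746) = ln(0.115831)/ln(0.192142) ≈ 1.3068.
Then ‖r_3‖ ≈ ‖r_2‖·(‖r_2‖/‖r_1‖)^p = 0.000026142·(0.115831)^1.3068 = 0.000026142·0.0597869 ≈ 1.563e-06.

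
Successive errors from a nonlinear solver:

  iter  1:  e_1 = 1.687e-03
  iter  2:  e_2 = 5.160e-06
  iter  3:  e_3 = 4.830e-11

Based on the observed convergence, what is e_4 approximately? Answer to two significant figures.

First estimate the order: p ≈ ln(e_3/e_2) / ln(e_2/e_1) = ln(4.830e-11/5.160e-06)/ln(5.160e-06/1.687e-03) = ln(9.36047e-06)/ln(0.00305868) ≈ 1.9999.
Then e_4 ≈ e_3·(e_3/e_2)^p = 4.830e-11·(9.36047e-06)^1.9999 = 4.830e-11·8.77199e-11 ≈ 4.237e-21.

4.2e-21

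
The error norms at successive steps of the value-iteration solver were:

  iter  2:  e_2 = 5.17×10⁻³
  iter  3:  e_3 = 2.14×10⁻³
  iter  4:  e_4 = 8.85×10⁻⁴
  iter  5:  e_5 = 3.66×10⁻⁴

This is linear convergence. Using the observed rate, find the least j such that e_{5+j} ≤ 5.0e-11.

18

Rate ρ ≈ e_5/e_4 = 3.66×10⁻⁴/8.85×10⁻⁴ = 0.4136.
After j more steps, e_{5+j} ≈ 3.66×10⁻⁴·ρ^j; need ρ^j ≤ 5.0e-11/3.66×10⁻⁴ = 1.36612e-07.
j ≥ ln(1.36612e-07)/ln(0.4136) = -15.8061/-0.88286 = 17.903.
So 18 more iterations are needed.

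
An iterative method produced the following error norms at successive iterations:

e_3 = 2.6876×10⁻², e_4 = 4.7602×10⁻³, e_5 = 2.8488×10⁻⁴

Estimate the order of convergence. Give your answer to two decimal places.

1.63

p ≈ ln(e_5/e_4) / ln(e_4/e_3)
  = ln(2.8488×10⁻⁴/4.7602×10⁻³) / ln(4.7602×10⁻³/2.6876×10⁻²)
  = ln(0.0598462) / ln(0.177117)
  = -2.81598 / -1.73094 ≈ 1.62685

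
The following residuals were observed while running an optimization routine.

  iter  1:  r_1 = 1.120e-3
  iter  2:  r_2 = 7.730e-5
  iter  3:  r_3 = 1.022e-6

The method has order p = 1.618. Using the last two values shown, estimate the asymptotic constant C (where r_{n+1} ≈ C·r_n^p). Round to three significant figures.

4.60

C ≈ r_3 / r_2^1.618
  = 1.022e-6 / (7.730e-5)^1.618
  = 1.022e-6 / 2.22369e-07 ≈ 4.596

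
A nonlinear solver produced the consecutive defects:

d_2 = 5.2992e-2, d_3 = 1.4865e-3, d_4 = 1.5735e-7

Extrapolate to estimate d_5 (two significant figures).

1.0e-17

First estimate the order: p ≈ ln(d_4/d_3) / ln(d_3/d_2) = ln(1.5735e-7/1.4865e-3)/ln(1.4865e-3/5.2992e-2) = ln(0.000105853)/ln(0.0280514) ≈ 2.5613.
Then d_5 ≈ d_4·(d_4/d_3)^p = 1.5735e-7·(0.000105853)^2.5613 = 1.5735e-7·6.57767e-11 ≈ 1.035e-17.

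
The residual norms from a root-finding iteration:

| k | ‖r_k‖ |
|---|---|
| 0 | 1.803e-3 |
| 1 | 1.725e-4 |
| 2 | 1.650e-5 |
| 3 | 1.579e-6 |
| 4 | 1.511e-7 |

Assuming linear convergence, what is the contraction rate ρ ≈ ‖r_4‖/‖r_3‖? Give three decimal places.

ρ ≈ ‖r_4‖/‖r_3‖ = 1.511e-7/1.579e-6 = 0.09569

0.096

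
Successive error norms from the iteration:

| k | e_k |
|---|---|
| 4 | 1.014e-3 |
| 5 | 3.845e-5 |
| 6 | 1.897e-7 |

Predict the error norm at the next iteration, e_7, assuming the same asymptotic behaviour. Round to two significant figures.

3.4e-11

First estimate the order: p ≈ ln(e_6/e_5) / ln(e_5/e_4) = ln(1.897e-7/3.845e-5)/ln(3.845e-5/1.014e-3) = ln(0.00493368)/ln(0.0379191) ≈ 1.6232.
Then e_7 ≈ e_6·(e_6/e_5)^p = 1.897e-7·(0.00493368)^1.6232 = 1.897e-7·0.000180117 ≈ 3.417e-11.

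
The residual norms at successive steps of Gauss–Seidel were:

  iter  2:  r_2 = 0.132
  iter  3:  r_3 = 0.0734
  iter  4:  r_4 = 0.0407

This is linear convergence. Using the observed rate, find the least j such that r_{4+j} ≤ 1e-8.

26

Rate ρ ≈ r_4/r_3 = 0.0407/0.0734 = 0.5545.
After j more steps, r_{4+j} ≈ 0.0407·ρ^j; need ρ^j ≤ 1e-8/0.0407 = 2.457e-07.
j ≥ ln(2.457e-07)/ln(0.5545) = -15.2192/-0.58969 = 25.809.
So 26 more iterations are needed.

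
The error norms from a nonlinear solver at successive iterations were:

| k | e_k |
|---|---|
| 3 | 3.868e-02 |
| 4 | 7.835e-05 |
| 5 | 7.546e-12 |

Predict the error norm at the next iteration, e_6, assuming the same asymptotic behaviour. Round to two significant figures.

First estimate the order: p ≈ ln(e_5/e_4) / ln(e_4/e_3) = ln(7.546e-12/7.835e-05)/ln(7.835e-05/3.868e-02) = ln(9.63114e-08)/ln(0.00202559) ≈ 2.6050.
Then e_6 ≈ e_5·(e_5/e_4)^p = 7.546e-12·(9.63114e-08)^2.6050 = 7.546e-12·5.27813e-19 ≈ 3.983e-30.

4.0e-30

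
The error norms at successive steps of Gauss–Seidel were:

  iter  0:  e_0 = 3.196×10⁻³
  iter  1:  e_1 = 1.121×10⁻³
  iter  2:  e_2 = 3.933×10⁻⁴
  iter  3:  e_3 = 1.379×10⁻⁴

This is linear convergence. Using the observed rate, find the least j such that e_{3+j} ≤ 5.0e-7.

6

Rate ρ ≈ e_3/e_2 = 1.379×10⁻⁴/3.933×10⁻⁴ = 0.3506.
After j more steps, e_{3+j} ≈ 1.379×10⁻⁴·ρ^j; need ρ^j ≤ 5.0e-7/1.379×10⁻⁴ = 0.00362582.
j ≥ ln(0.00362582)/ln(0.3506) = -5.6197/-1.04811 = 5.362.
So 6 more iterations are needed.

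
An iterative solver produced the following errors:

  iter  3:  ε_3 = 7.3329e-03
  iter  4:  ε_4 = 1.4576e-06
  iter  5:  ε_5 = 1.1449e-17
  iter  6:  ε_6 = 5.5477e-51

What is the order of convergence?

3

Consecutive ratios: ε_6/ε_5 = 5.5477e-51/1.1449e-17 = 4.84558e-34, ε_5/ε_4 = 1.1449e-17/1.4576e-06 = 7.85469e-12.
p ≈ ln(4.84558e-34)/ln(7.85469e-12) = -76.7098/-25.5699 ≈ 3.00.
So the convergence is cubic (order 3).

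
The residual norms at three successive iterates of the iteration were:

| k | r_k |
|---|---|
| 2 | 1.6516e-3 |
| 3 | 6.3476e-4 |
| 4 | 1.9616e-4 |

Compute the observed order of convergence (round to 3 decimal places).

p ≈ ln(r_4/r_3) / ln(r_3/r_2)
  = ln(1.9616e-4/6.3476e-4) / ln(6.3476e-4/1.6516e-3)
  = ln(0.30903) / ln(0.38433)
  = -1.174317 / -0.956254 ≈ 1.228039

1.228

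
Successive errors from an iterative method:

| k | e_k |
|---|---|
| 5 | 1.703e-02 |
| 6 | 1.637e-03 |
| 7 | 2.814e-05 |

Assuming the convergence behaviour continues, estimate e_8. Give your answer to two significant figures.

First estimate the order: p ≈ ln(e_7/e_6) / ln(e_6/e_5) = ln(2.814e-05/1.637e-03)/ln(1.637e-03/1.703e-02) = ln(0.01719)/ln(0.0961245) ≈ 1.7349.
Then e_8 ≈ e_7·(e_7/e_6)^p = 2.814e-05·(0.01719)^1.7349 = 2.814e-05·0.000867721 ≈ 2.442e-08.

2.4e-8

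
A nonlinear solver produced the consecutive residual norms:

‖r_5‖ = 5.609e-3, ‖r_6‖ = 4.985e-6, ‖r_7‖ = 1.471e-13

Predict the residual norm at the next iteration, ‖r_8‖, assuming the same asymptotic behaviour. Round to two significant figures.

3.8e-32

First estimate the order: p ≈ ln(‖r_7‖/‖r_6‖) / ln(‖r_6‖/‖r_5‖) = ln(1.471e-13/4.985e-6)/ln(4.985e-6/5.609e-3) = ln(2.95085e-08)/ln(0.00088875) ≈ 2.4679.
Then ‖r_8‖ ≈ ‖r_7‖·(‖r_7‖/‖r_6‖)^p = 1.471e-13·(2.95085e-08)^2.4679 = 1.471e-13·2.60965e-19 ≈ 3.839e-32.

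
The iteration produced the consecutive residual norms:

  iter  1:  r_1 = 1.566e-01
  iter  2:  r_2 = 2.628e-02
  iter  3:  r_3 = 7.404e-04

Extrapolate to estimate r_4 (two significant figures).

5.9e-7

First estimate the order: p ≈ ln(r_3/r_2) / ln(r_2/r_1) = ln(7.404e-04/2.628e-02)/ln(2.628e-02/1.566e-01) = ln(0.0281735)/ln(0.167816) ≈ 1.9998.
Then r_4 ≈ r_3·(r_3/r_2)^p = 7.404e-04·(0.0281735)^1.9998 = 7.404e-04·0.000794313 ≈ 5.881e-07.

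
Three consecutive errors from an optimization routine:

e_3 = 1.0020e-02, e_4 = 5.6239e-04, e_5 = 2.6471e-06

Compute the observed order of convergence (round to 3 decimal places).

p ≈ ln(e_5/e_4) / ln(e_4/e_3)
  = ln(2.6471e-06/5.6239e-04) / ln(5.6239e-04/1.0020e-02)
  = ln(0.00470688) / ln(0.0561267)
  = -5.358730 / -2.880144 ≈ 1.860577

1.861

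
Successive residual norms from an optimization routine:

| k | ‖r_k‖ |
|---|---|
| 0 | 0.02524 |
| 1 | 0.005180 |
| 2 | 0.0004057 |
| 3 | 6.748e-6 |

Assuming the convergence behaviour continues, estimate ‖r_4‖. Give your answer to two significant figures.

9.3e-9

First estimate the order: p ≈ ln(‖r_3‖/‖r_2‖) / ln(‖r_2‖/‖r_1‖) = ln(6.748e-6/0.0004057)/ln(0.0004057/0.005180) = ln(0.016633)/ln(0.0783205) ≈ 1.6083.
Then ‖r_4‖ ≈ ‖r_3‖·(‖r_3‖/‖r_2‖)^p = 6.748e-6·(0.016633)^1.6083 = 6.748e-6·0.00137653 ≈ 9.289e-09.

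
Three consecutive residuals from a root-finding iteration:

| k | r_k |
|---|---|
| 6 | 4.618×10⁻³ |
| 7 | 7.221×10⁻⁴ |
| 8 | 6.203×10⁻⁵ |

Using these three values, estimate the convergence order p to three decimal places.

p ≈ ln(r_8/r_7) / ln(r_7/r_6)
  = ln(6.203×10⁻⁵/7.221×10⁻⁴) / ln(7.221×10⁻⁴/4.618×10⁻³)
  = ln(0.0859022) / ln(0.156366)
  = -2.454546 / -1.855556 ≈ 1.322809

1.323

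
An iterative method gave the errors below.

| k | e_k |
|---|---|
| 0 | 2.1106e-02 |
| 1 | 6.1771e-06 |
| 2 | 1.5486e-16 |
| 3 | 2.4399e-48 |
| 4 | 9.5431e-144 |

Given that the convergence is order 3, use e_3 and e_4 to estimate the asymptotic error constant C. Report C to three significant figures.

0.657

C ≈ e_4 / e_3^3
  = 9.5431e-144 / (2.4399e-48)^3
  = 9.5431e-144 / 1.4525e-143 ≈ 0.65701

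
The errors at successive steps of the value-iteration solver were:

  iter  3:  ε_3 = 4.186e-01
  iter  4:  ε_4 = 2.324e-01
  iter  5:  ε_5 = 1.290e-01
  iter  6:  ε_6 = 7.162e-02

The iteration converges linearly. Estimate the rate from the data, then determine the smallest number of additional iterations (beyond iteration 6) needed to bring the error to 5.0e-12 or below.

Rate ρ ≈ ε_6/ε_5 = 7.162e-02/1.290e-01 = 0.5552.
After j more steps, ε_{6+j} ≈ 7.162e-02·ρ^j; need ρ^j ≤ 5.0e-12/7.162e-02 = 6.98129e-11.
j ≥ ln(6.98129e-11)/ln(0.5552) = -23.3852/-0.58843 = 39.742.
So 40 more iterations are needed.

40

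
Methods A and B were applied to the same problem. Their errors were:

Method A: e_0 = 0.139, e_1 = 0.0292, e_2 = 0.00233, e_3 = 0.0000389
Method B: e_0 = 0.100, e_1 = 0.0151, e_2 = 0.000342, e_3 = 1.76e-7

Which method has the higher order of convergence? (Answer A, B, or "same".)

Method A: p ≈ ln(0.0000389/0.00233)/ln(0.00233/0.0292) ≈ 1.62.
Method B: p ≈ ln(1.76e-7/0.000342)/ln(0.000342/0.0151) ≈ 2.00.
Method B has the higher order (≈2.0 vs ≈1.6).

B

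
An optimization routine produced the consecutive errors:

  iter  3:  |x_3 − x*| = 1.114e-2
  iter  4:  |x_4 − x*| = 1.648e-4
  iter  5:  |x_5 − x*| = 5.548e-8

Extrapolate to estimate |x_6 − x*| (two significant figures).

First estimate the order: p ≈ ln(|x_5 − x*|/|x_4 − x*|) / ln(|x_4 − x*|/|x_3 − x*|) = ln(5.548e-8/1.648e-4)/ln(1.648e-4/1.114e-2) = ln(0.00033665)/ln(0.0147935) ≈ 1.8978.
Then |x_6 − x*| ≈ |x_5 − x*|·(|x_5 − x*|/|x_4 − x*|)^p = 5.548e-8·(0.00033665)^1.8978 = 5.548e-8·2.56614e-07 ≈ 1.424e-14.

1.4e-14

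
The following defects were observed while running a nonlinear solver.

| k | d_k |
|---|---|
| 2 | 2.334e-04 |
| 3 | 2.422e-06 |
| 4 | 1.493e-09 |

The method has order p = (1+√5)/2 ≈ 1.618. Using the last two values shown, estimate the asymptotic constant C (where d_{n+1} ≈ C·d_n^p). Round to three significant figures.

C ≈ d_4 / d_3^1.618
  = 1.493e-09 / (2.422e-06)^1.618
  = 1.493e-09 / 8.19585e-10 ≈ 1.8217

1.82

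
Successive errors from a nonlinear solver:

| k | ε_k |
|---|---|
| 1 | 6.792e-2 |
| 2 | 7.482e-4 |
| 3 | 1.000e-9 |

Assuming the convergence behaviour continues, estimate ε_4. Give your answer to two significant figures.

First estimate the order: p ≈ ln(ε_3/ε_2) / ln(ε_2/ε_1) = ln(1.000e-9/7.482e-4)/ln(7.482e-4/6.792e-2) = ln(1.33654e-06)/ln(0.0110159) ≈ 3.0000.
Then ε_4 ≈ ε_3·(ε_3/ε_2)^p = 1.000e-9·(1.33654e-06)^3.0000 = 1.000e-9·2.38751e-18 ≈ 2.388e-27.

2.4e-27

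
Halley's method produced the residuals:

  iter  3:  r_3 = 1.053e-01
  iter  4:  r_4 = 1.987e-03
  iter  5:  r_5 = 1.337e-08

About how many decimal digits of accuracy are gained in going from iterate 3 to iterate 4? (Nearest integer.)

2

Digits gained ≈ log₁₀(r_3/r_4) = log₁₀(1.053e-01/1.987e-03) = log₁₀(52.9945) ≈ 1.724.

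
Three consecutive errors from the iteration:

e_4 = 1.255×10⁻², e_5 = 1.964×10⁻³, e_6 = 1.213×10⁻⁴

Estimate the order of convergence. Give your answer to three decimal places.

p ≈ ln(e_6/e_5) / ln(e_5/e_4)
  = ln(1.213×10⁻⁴/1.964×10⁻³) / ln(1.964×10⁻³/1.255×10⁻²)
  = ln(0.0617617) / ln(0.156494)
  = -2.784472 / -1.854738 ≈ 1.501275

1.501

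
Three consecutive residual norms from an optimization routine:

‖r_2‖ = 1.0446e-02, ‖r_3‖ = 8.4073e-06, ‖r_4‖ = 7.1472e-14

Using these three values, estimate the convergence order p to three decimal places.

2.608

p ≈ ln(‖r_4‖/‖r_3‖) / ln(‖r_3‖/‖r_2‖)
  = ln(7.1472e-14/8.4073e-06) / ln(8.4073e-06/1.0446e-02)
  = ln(8.50118e-09) / ln(0.000804834)
  = -18.583061 / -7.124875 ≈ 2.608195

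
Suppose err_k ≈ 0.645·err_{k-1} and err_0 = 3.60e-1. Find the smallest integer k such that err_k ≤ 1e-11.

56

After k steps, err_k ≈ 3.60e-1·0.645^k.
Need 0.645^k ≤ 1e-11/3.60e-1 = 2.77778e-11.
k ≥ ln(2.77778e-11)/ln(0.645) = -24.3068/-0.43850 = 55.432.
Smallest integer k = 56.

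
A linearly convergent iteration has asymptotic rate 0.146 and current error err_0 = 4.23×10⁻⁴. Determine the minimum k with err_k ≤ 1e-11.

10

After k steps, err_k ≈ 4.23×10⁻⁴·0.146^k.
Need 0.146^k ≤ 1e-11/4.23×10⁻⁴ = 2.36407e-08.
k ≥ ln(2.36407e-08)/ln(0.146) = -17.5603/-1.92415 = 9.126.
Smallest integer k = 10.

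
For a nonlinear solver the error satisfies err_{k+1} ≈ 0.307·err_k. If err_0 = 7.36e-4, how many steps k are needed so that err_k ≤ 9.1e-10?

After k steps, err_k ≈ 7.36e-4·0.307^k.
Need 0.307^k ≤ 9.1e-10/7.36e-4 = 1.23641e-06.
k ≥ ln(1.23641e-06)/ln(0.307) = -13.6033/-1.18091 = 11.519.
Smallest integer k = 12.

12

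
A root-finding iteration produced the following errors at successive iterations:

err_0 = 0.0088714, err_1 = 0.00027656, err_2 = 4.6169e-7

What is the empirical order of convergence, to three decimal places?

p ≈ ln(err_2/err_1) / ln(err_1/err_0)
  = ln(4.6169e-7/0.00027656) / ln(0.00027656/0.0088714)
  = ln(0.0016694) / ln(0.0311743)
  = -6.395291 / -3.468161 ≈ 1.844001

1.844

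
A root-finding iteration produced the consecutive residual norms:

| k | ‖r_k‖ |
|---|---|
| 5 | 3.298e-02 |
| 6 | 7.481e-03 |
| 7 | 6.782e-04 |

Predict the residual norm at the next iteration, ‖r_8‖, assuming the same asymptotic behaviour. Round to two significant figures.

First estimate the order: p ≈ ln(‖r_7‖/‖r_6‖) / ln(‖r_6‖/‖r_5‖) = ln(6.782e-04/7.481e-03)/ln(7.481e-03/3.298e-02) = ln(0.0906563)/ln(0.226834) ≈ 1.6182.
Then ‖r_8‖ ≈ ‖r_7‖·(‖r_7‖/‖r_6‖)^p = 6.782e-04·(0.0906563)^1.6182 = 6.782e-04·0.0205523 ≈ 1.394e-05.

1.4e-5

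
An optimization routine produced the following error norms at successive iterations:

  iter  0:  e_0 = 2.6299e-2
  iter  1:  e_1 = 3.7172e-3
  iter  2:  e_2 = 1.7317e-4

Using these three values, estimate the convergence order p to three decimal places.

p ≈ ln(e_2/e_1) / ln(e_1/e_0)
  = ln(1.7317e-4/3.7172e-3) / ln(3.7172e-3/2.6299e-2)
  = ln(0.0465861) / ln(0.141344)
  = -3.066453 / -1.956559 ≈ 1.567268

1.567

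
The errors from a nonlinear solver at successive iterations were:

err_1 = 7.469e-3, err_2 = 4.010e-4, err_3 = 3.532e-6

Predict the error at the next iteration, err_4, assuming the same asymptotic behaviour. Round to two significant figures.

1.7e-9

First estimate the order: p ≈ ln(err_3/err_2) / ln(err_2/err_1) = ln(3.532e-6/4.010e-4)/ln(4.010e-4/7.469e-3) = ln(0.00880798)/ln(0.0536886) ≈ 1.6181.
Then err_4 ≈ err_3·(err_3/err_2)^p = 3.532e-6·(0.00880798)^1.6181 = 3.532e-6·0.00047272 ≈ 1.67e-09.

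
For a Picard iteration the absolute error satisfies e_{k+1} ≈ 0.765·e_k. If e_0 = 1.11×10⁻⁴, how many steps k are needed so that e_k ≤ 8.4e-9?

After k steps, e_k ≈ 1.11×10⁻⁴·0.765^k.
Need 0.765^k ≤ 8.4e-9/1.11×10⁻⁴ = 7.56757e-05.
k ≥ ln(7.56757e-05)/ln(0.765) = -9.4891/-0.26788 = 35.423.
Smallest integer k = 36.

36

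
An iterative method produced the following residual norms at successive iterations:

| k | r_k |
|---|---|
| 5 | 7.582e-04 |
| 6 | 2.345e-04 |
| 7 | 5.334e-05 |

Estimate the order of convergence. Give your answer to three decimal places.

p ≈ ln(r_7/r_6) / ln(r_6/r_5)
  = ln(5.334e-05/2.345e-04) / ln(2.345e-04/7.582e-04)
  = ln(0.227463) / ln(0.309285)
  = -1.480768 / -1.173492 ≈ 1.261848

1.262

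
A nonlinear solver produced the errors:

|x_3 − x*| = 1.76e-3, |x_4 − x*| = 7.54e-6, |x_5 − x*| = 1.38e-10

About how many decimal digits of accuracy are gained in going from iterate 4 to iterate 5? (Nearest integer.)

5

Digits gained ≈ log₁₀(|x_4 − x*|/|x_5 − x*|) = log₁₀(7.54e-6/1.38e-10) = log₁₀(54637.7) ≈ 4.737.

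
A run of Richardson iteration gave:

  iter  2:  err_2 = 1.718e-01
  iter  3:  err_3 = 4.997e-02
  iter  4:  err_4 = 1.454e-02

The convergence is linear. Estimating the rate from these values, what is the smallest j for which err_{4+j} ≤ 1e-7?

Rate ρ ≈ err_4/err_3 = 1.454e-02/4.997e-02 = 0.2910.
After j more steps, err_{4+j} ≈ 1.454e-02·ρ^j; need ρ^j ≤ 1e-7/1.454e-02 = 6.87758e-06.
j ≥ ln(6.87758e-06)/ln(0.2910) = -11.8872/-1.23443 = 9.630.
So 10 more iterations are needed.

10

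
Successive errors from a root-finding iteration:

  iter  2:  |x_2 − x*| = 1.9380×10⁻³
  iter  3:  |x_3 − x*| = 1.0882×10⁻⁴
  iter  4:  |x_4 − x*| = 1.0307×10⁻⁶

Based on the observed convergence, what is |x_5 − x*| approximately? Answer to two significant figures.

5.5e-10

First estimate the order: p ≈ ln(|x_4 − x*|/|x_3 − x*|) / ln(|x_3 − x*|/|x_2 − x*|) = ln(1.0307×10⁻⁶/1.0882×10⁻⁴)/ln(1.0882×10⁻⁴/1.9380×10⁻³) = ln(0.0094716)/ln(0.0561507) ≈ 1.6180.
Then |x_5 − x*| ≈ |x_4 − x*|·(|x_4 − x*|/|x_3 − x*|)^p = 1.0307×10⁻⁶·(0.0094716)^1.6180 = 1.0307×10⁻⁶·0.000531928 ≈ 5.483e-10.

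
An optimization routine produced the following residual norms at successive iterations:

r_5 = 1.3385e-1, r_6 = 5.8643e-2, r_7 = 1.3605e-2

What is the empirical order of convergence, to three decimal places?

p ≈ ln(r_7/r_6) / ln(r_6/r_5)
  = ln(1.3605e-2/5.8643e-2) / ln(5.8643e-2/1.3385e-1)
  = ln(0.231997) / ln(0.438125)
  = -1.461031 / -0.825251 ≈ 1.770408

1.770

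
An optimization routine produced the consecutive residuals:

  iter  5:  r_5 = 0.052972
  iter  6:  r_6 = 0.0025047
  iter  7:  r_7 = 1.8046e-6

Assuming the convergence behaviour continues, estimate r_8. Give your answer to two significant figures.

6.4e-14

First estimate the order: p ≈ ln(r_7/r_6) / ln(r_6/r_5) = ln(1.8046e-6/0.0025047)/ln(0.0025047/0.052972) = ln(0.000720485)/ln(0.0472835) ≈ 2.3711.
Then r_8 ≈ r_7·(r_7/r_6)^p = 1.8046e-6·(0.000720485)^2.3711 = 1.8046e-6·3.54091e-08 ≈ 6.39e-14.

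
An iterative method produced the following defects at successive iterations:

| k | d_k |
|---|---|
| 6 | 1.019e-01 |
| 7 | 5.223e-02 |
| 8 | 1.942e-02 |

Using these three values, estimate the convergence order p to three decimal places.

1.480

p ≈ ln(d_8/d_7) / ln(d_7/d_6)
  = ln(1.942e-02/5.223e-02) / ln(5.223e-02/1.019e-01)
  = ln(0.371817) / ln(0.512561)
  = -0.989353 / -0.668336 ≈ 1.480323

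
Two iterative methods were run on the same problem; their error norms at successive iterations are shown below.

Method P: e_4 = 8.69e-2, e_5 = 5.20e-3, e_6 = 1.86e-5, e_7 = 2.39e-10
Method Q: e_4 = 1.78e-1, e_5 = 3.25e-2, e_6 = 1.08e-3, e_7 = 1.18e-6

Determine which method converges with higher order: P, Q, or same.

same

Method P: p ≈ ln(2.39e-10/1.86e-5)/ln(1.86e-5/5.20e-3) ≈ 2.00.
Method Q: p ≈ ln(1.18e-6/1.08e-3)/ln(1.08e-3/3.25e-2) ≈ 2.00.
Both orders ≈ 2.0 — effectively the same.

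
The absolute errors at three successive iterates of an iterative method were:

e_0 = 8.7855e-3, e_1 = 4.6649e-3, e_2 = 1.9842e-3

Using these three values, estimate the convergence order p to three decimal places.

1.350

p ≈ ln(e_2/e_1) / ln(e_1/e_0)
  = ln(1.9842e-3/4.6649e-3) / ln(4.6649e-3/8.7855e-3)
  = ln(0.425347) / ln(0.530977)
  = -0.854850 / -0.633037 ≈ 1.350395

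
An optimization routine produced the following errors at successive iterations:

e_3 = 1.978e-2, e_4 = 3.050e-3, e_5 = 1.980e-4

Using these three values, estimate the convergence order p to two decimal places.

p ≈ ln(e_5/e_4) / ln(e_4/e_3)
  = ln(1.980e-4/3.050e-3) / ln(3.050e-3/1.978e-2)
  = ln(0.064918) / ln(0.154196)
  = -2.73463 / -1.86953 ≈ 1.46274

1.46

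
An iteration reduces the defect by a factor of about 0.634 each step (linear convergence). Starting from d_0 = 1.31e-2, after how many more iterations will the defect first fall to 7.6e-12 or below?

47

After k steps, d_k ≈ 1.31e-2·0.634^k.
Need 0.634^k ≤ 7.6e-12/1.31e-2 = 5.80153e-10.
k ≥ ln(5.80153e-10)/ln(0.634) = -21.2677/-0.45571 = 46.669.
Smallest integer k = 47.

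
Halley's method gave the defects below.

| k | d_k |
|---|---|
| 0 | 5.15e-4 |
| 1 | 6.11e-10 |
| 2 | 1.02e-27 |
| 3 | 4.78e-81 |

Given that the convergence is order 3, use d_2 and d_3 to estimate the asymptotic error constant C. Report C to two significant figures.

4.5

C ≈ d_3 / d_2^3
  = 4.78e-81 / (1.02e-27)^3
  = 4.78e-81 / 1.06121e-81 ≈ 4.5043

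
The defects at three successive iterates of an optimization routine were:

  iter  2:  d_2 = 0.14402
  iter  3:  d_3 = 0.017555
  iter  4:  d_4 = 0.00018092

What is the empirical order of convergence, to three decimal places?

2.174

p ≈ ln(d_4/d_3) / ln(d_3/d_2)
  = ln(0.00018092/0.017555) / ln(0.017555/0.14402)
  = ln(0.0103059) / ln(0.121893)
  = -4.575039 / -2.104612 ≈ 2.173816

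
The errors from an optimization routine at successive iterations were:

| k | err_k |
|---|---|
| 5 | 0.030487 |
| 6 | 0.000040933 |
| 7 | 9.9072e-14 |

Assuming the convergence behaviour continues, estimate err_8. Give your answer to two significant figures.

1.4e-39

First estimate the order: p ≈ ln(err_7/err_6) / ln(err_6/err_5) = ln(9.9072e-14/0.000040933)/ln(0.000040933/0.030487) = ln(2.42035e-09)/ln(0.00134264) ≈ 3.0000.
Then err_8 ≈ err_7·(err_7/err_6)^p = 9.9072e-14·(2.42035e-09)^3.0000 = 9.9072e-14·1.41786e-26 ≈ 1.405e-39.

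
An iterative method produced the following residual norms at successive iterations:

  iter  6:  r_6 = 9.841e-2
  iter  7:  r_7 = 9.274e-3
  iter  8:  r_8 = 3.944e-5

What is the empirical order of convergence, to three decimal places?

2.312

p ≈ ln(r_8/r_7) / ln(r_7/r_6)
  = ln(3.944e-5/9.274e-3) / ln(9.274e-3/9.841e-2)
  = ln(0.00425275) / ln(0.0942384)
  = -5.460189 / -2.361928 ≈ 2.311751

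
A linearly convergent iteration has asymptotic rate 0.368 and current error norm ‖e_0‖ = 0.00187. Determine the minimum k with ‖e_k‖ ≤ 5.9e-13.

After k steps, ‖e_k‖ ≈ 0.00187·0.368^k.
Need 0.368^k ≤ 5.9e-13/0.00187 = 3.15508e-10.
k ≥ ln(3.15508e-10)/ln(0.368) = -21.8768/-0.99967 = 21.884.
Smallest integer k = 22.

22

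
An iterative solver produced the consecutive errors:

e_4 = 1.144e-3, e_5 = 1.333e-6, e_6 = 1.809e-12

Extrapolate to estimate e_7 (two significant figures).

First estimate the order: p ≈ ln(e_6/e_5) / ln(e_5/e_4) = ln(1.809e-12/1.333e-6)/ln(1.333e-6/1.144e-3) = ln(1.35709e-06)/ln(0.00116521) ≈ 2.0001.
Then e_7 ≈ e_6·(e_6/e_5)^p = 1.809e-12·(1.35709e-06)^2.0001 = 1.809e-12·1.83921e-12 ≈ 3.327e-24.

3.3e-24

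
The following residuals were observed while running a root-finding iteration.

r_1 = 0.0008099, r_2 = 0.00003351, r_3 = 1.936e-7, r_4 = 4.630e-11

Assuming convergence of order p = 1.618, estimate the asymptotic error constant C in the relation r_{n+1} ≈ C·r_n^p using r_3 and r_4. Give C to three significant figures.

3.37

C ≈ r_4 / r_3^1.618
  = 4.630e-11 / (1.936e-7)^1.618
  = 4.630e-11 / 1.37472e-11 ≈ 3.368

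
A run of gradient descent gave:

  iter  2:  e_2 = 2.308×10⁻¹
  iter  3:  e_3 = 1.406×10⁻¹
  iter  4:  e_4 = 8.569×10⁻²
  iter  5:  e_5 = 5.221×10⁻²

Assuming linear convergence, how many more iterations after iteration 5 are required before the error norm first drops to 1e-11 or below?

Rate ρ ≈ e_5/e_4 = 5.221×10⁻²/8.569×10⁻² = 0.6093.
After j more steps, e_{5+j} ≈ 5.221×10⁻²·ρ^j; need ρ^j ≤ 1e-11/5.221×10⁻² = 1.91534e-10.
j ≥ ln(1.91534e-10)/ln(0.6093) = -22.3760/-0.49544 = 45.164.
So 46 more iterations are needed.

46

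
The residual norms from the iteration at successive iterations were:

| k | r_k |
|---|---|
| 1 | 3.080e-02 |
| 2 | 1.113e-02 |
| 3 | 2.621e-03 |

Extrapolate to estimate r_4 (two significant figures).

3.4e-4

First estimate the order: p ≈ ln(r_3/r_2) / ln(r_2/r_1) = ln(2.621e-03/1.113e-02)/ln(1.113e-02/3.080e-02) = ln(0.23549)/ln(0.361364) ≈ 1.4207.
Then r_4 ≈ r_3·(r_3/r_2)^p = 2.621e-03·(0.23549)^1.4207 = 2.621e-03·0.128163 ≈ 0.0003359.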